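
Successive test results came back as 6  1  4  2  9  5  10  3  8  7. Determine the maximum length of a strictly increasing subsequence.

Track the smallest tail for each achievable length (strict):
6 → extends → [6]
1 → replaces 6 → [1]
4 → extends → [1, 4]
2 → replaces 4 → [1, 2]
9 → extends → [1, 2, 9]
5 → replaces 9 → [1, 2, 5]
10 → extends → [1, 2, 5, 10]
3 → replaces 5 → [1, 2, 3, 10]
8 → replaces 10 → [1, 2, 3, 8]
7 → replaces 8 → [1, 2, 3, 7]
Four tails, so the longest strictly increasing subsequence has length 4 (e.g. 1, 4, 9, 10).

4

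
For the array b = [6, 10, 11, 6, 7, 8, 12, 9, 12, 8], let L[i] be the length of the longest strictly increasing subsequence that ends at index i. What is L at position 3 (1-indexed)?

3

dp[i] = 1 + max{dp[j] : j<i, b[j]<b[i]} (or 1 if no such j):
i:      1  2  3  4  5  6  7  8  9 10
b[i]:   6 10 11  6  7  8 12  9 12  8
dp:     1  2  3  1  2  3  4  4  5  3
At index 3 the value is 3.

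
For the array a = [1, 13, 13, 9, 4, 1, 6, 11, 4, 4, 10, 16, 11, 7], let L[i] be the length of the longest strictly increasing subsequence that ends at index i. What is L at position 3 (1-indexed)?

dp[i] = 1 + max{dp[j] : j<i, a[j]<a[i]} (or 1 if no such j):
i:      1  2  3  4  5  6  7  8  9 10 11 12 13 14
a[i]:   1 13 13  9  4  1  6 11  4  4 10 16 11  7
dp:     1  2  2  2  2  1  3  4  2  2  4  5  5  4
At index 3 the value is 2.

2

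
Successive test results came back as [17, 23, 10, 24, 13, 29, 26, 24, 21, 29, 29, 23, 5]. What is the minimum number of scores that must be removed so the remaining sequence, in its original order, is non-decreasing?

7

Fewest deletions = n − (longest non-decreasing subsequence).
Patience tails:
17 → extends → [17]
23 → extends → [17, 23]
10 → replaces 17 → [10, 23]
24 → extends → [10, 23, 24]
13 → replaces 23 → [10, 13, 24]
29 → extends → [10, 13, 24, 29]
26 → replaces 29 → [10, 13, 24, 26]
24 → replaces 26 → [10, 13, 24, 24]
21 → replaces 24 → [10, 13, 21, 24]
29 → extends → [10, 13, 21, 24, 29]
29 → extends → [10, 13, 21, 24, 29, 29]
23 → replaces 24 → [10, 13, 21, 23, 29, 29]
5 → replaces 10 → [5, 13, 21, 23, 29, 29]
Longest non-decreasing subsequence has length 6, so deletions = 13 − 6 = 7.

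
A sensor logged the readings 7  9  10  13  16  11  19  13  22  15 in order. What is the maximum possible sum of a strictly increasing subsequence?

96

Let S[i] be the best sum of a strictly increasing subsequence ending at i:
i:      1  2  3  4  5  6  7  8  9 10
a[i]:   7  9 10 13 16 11 19 13 22 15
S:      7 16 26 39 55 37 74 50 96 65
Maximum is 96 (e.g. 7 + 9 + 10 + 13 + 16 + 19 + 22).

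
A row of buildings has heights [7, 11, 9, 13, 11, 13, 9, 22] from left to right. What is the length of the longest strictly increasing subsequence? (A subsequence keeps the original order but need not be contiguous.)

Let dp[i] be the length of the longest such subsequence ending at index i:
i:      1  2  3  4  5  6  7  8
a[i]:   7 11  9 13 11 13  9 22
dp:     1  2  2  3  3  4  2  5
Maximum dp value is 5.

5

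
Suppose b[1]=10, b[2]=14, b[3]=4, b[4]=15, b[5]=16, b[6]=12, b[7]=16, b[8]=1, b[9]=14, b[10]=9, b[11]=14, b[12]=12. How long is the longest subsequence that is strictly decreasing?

Negate each value so 'decreasing' becomes 'increasing', then run patience tails on the negated sequence:
-10 → extends → [-10]
-14 → replaces -10 → [-14]
-4 → extends → [-14, -4]
-15 → replaces -14 → [-15, -4]
-16 → replaces -15 → [-16, -4]
-12 → replaces -4 → [-16, -12]
-16 → already a tail → [-16, -12]
-1 → extends → [-16, -12, -1]
-14 → replaces -12 → [-16, -14, -1]
-9 → replaces -1 → [-16, -14, -9]
-14 → already a tail → [-16, -14, -9]
-12 → replaces -9 → [-16, -14, -12]
Three tails, so the longest strictly decreasing subsequence of the original has length 3.

3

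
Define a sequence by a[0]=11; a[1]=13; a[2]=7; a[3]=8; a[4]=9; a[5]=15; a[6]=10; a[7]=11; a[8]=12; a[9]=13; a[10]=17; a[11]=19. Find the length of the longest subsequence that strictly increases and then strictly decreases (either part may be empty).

inc[i] = longest strictly increasing subsequence ending at i; dec[i] = longest strictly decreasing subsequence starting at i:
i:      0  1  2  3  4  5  6  7  8  9 10 11
a[i]:  11 13  7  8  9 15 10 11 12 13 17 19
inc:    1  2  1  2  3  4  4  5  6  7  8  9
dec:    2  2  1  1  1  2  1  1  1  1  1  1
Best peak at i=11 (value 19): inc=9, dec=1, length 9+1−1 = 9.

9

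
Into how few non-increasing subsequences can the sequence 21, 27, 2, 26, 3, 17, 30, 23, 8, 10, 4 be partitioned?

4

Place each on the leftmost legal pile:
21 → new pile 1 (tops now [21])
27 → new pile 2 (tops now [21, 27])
2 → pile 1 (tops now [2, 27])
26 → pile 2 (tops now [2, 26])
3 → pile 2 (tops now [2, 3])
17 → new pile 3 (tops now [2, 3, 17])
30 → new pile 4 (tops now [2, 3, 17, 30])
23 → pile 4 (tops now [2, 3, 17, 23])
8 → pile 3 (tops now [2, 3, 8, 23])
10 → pile 4 (tops now [2, 3, 8, 10])
4 → pile 3 (tops now [2, 3, 4, 10])
Four piles.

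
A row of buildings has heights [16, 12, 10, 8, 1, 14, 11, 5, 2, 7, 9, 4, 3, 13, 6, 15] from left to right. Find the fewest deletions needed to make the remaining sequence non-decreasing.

10

Fewest deletions = n − (longest non-decreasing subsequence).
Patience tails:
16 → extends → [16]
12 → replaces 16 → [12]
10 → replaces 12 → [10]
8 → replaces 10 → [8]
1 → replaces 8 → [1]
14 → extends → [1, 14]
11 → replaces 14 → [1, 11]
5 → replaces 11 → [1, 5]
2 → replaces 5 → [1, 2]
7 → extends → [1, 2, 7]
9 → extends → [1, 2, 7, 9]
4 → replaces 7 → [1, 2, 4, 9]
3 → replaces 4 → [1, 2, 3, 9]
13 → extends → [1, 2, 3, 9, 13]
6 → replaces 9 → [1, 2, 3, 6, 13]
15 → extends → [1, 2, 3, 6, 13, 15]
Longest non-decreasing subsequence has length 6, so deletions = 16 − 6 = 10.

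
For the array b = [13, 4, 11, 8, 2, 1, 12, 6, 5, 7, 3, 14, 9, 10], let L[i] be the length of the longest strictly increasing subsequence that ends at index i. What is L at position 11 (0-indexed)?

4

dp[i] = 1 + max{dp[j] : j<i, b[j]<b[i]} (or 1 if no such j):
i:      0  1  2  3  4  5  6  7  8  9 10 11 12 13
b[i]:  13  4 11  8  2  1 12  6  5  7  3 14  9 10
dp:     1  1  2  2  1  1  3  2  2  3  2  4  4  5
At index 11 the value is 4.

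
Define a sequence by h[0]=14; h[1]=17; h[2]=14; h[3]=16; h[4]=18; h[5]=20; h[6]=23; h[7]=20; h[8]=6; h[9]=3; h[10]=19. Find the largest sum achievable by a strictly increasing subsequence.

Let S[i] be the best sum of a strictly increasing subsequence ending at i:
i:      0  1  2  3  4  5  6  7  8  9 10
h[i]:  14 17 14 16 18 20 23 20  6  3 19
S:     14 31 14 30 49 69 92 69  6  3 68
Maximum is 92 (e.g. 14 + 17 + 18 + 20 + 23).

92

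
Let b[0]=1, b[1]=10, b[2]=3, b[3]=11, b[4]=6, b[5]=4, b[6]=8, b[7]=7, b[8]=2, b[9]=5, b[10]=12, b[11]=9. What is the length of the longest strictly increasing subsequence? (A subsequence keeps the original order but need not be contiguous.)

5

Let dp[i] be the length of the longest such subsequence ending at index i:
i:      0  1  2  3  4  5  6  7  8  9 10 11
b[i]:   1 10  3 11  6  4  8  7  2  5 12  9
dp:     1  2  2  3  3  3  4  4  2  4  5  5
Maximum dp value is 5.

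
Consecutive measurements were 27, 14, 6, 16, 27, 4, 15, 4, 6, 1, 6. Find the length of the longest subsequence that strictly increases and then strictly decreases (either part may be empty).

6

inc[i] = longest strictly increasing subsequence ending at i; dec[i] = longest strictly decreasing subsequence starting at i:
i:      1  2  3  4  5  6  7  8  9 10 11
a[i]:  27 14  6 16 27  4 15  4  6  1  6
inc:    1  1  1  2  3  1  2  1  2  1  2
dec:    5  4  3  4  4  2  3  2  2  1  1
Best peak at i=5 (value 27): inc=3, dec=4, length 3+4−1 = 6.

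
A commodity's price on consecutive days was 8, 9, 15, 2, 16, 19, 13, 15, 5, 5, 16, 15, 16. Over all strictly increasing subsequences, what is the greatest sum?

Let S[i] be the best sum of a strictly increasing subsequence ending at i:
i:      1  2  3  4  5  6  7  8  9 10 11 12 13
a[i]:   8  9 15  2 16 19 13 15  5  5 16 15 16
S:      8 17 32  2 48 67 30 45  7  7 61 45 61
Maximum is 67 (e.g. 8 + 9 + 15 + 16 + 19).

67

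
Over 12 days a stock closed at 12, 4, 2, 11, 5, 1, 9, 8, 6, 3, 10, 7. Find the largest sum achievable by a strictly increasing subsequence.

Let S[i] be the best sum of a strictly increasing subsequence ending at i:
i:      1  2  3  4  5  6  7  8  9 10 11 12
a[i]:  12  4  2 11  5  1  9  8  6  3 10  7
S:     12  4  2 15  9  1 18 17 15  5 28 22
Maximum is 28 (e.g. 4 + 5 + 9 + 10).

28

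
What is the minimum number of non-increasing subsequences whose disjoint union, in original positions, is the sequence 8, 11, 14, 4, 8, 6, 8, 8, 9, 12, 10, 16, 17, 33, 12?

The minimum number of non-increasing subsequences covering a sequence equals the length of its longest strictly increasing subsequence.
LIS length is 8 (e.g. 4, 6, 8, 9, 12, 16, 17, 33), so 8 piles are needed.

8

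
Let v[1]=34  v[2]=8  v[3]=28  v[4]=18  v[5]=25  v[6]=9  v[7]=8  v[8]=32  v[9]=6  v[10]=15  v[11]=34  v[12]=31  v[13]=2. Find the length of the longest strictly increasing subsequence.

Let dp[i] be the length of the longest such subsequence ending at index i:
i:      1  2  3  4  5  6  7  8  9 10 11 12 13
v[i]:  34  8 28 18 25  9  8 32  6 15 34 31  2
dp:     1  1  2  2  3  2  1  4  1  3  5  4  1
Maximum dp value is 5.

5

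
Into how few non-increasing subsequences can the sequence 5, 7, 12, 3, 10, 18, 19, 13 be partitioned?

5

Place each on the leftmost legal pile:
5 → new pile 1 (tops now [5])
7 → new pile 2 (tops now [5, 7])
12 → new pile 3 (tops now [5, 7, 12])
3 → pile 1 (tops now [3, 7, 12])
10 → pile 3 (tops now [3, 7, 10])
18 → new pile 4 (tops now [3, 7, 10, 18])
19 → new pile 5 (tops now [3, 7, 10, 18, 19])
13 → pile 4 (tops now [3, 7, 10, 13, 19])
Five piles.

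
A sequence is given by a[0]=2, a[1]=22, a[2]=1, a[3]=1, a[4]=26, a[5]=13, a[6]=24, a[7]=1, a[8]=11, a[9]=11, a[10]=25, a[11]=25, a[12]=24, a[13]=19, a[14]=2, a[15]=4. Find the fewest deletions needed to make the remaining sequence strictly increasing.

12

Fewest deletions = n − (longest strictly increasing subsequence).
Patience tails:
2 → extends → [2]
22 → extends → [2, 22]
1 → replaces 2 → [1, 22]
1 → already a tail → [1, 22]
26 → extends → [1, 22, 26]
13 → replaces 22 → [1, 13, 26]
24 → replaces 26 → [1, 13, 24]
1 → already a tail → [1, 13, 24]
11 → replaces 13 → [1, 11, 24]
11 → already a tail → [1, 11, 24]
25 → extends → [1, 11, 24, 25]
25 → already a tail → [1, 11, 24, 25]
24 → already a tail → [1, 11, 24, 25]
19 → replaces 24 → [1, 11, 19, 25]
2 → replaces 11 → [1, 2, 19, 25]
4 → replaces 19 → [1, 2, 4, 25]
Longest strictly increasing subsequence has length 4, so deletions = 16 − 4 = 12.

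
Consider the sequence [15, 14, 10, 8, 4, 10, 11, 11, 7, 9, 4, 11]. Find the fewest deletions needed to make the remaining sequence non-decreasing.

7

Fewest deletions = n − (longest non-decreasing subsequence).
Patience tails:
15 → extends → [15]
14 → replaces 15 → [14]
10 → replaces 14 → [10]
8 → replaces 10 → [8]
4 → replaces 8 → [4]
10 → extends → [4, 10]
11 → extends → [4, 10, 11]
11 → extends → [4, 10, 11, 11]
7 → replaces 10 → [4, 7, 11, 11]
9 → replaces 11 → [4, 7, 9, 11]
4 → replaces 7 → [4, 4, 9, 11]
11 → extends → [4, 4, 9, 11, 11]
Longest non-decreasing subsequence has length 5, so deletions = 12 − 5 = 7.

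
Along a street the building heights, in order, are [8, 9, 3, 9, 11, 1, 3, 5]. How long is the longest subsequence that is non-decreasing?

Let dp[i] be the length of the longest such subsequence ending at index i:
i:      1  2  3  4  5  6  7  8
a[i]:   8  9  3  9 11  1  3  5
dp:     1  2  1  3  4  1  2  3
Maximum dp value is 4.

4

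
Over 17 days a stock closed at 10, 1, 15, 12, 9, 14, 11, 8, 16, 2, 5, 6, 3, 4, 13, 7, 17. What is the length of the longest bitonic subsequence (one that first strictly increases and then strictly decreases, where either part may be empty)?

inc[i] = longest strictly increasing subsequence ending at i; dec[i] = longest strictly decreasing subsequence starting at i:
i:      1  2  3  4  5  6  7  8  9 10 11 12 13 14 15 16 17
a[i]:  10  1 15 12  9 14 11  8 16  2  5  6  3  4 13  7 17
inc:    1  1  2  2  2  3  3  2  4  2  3  4  3  4  5  5  6
dec:    5  1  6  5  4  5  4  3  3  1  2  2  1  1  2  1  1
Best peak at i=3 (value 15): inc=2, dec=6, length 2+6−1 = 7.

7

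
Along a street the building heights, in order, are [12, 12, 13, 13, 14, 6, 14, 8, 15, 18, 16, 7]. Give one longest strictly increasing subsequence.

Patience tails give the LIS length; then backtrack through the dp parents:
12 → extends → [12]
12 → already a tail → [12]
13 → extends → [12, 13]
13 → already a tail → [12, 13]
14 → extends → [12, 13, 14]
6 → replaces 12 → [6, 13, 14]
14 → already a tail → [6, 13, 14]
8 → replaces 13 → [6, 8, 14]
15 → extends → [6, 8, 14, 15]
18 → extends → [6, 8, 14, 15, 18]
16 → replaces 18 → [6, 8, 14, 15, 16]
7 → replaces 8 → [6, 7, 14, 15, 16]
Length 5; one witness is 12, 13, 14, 15, 18.

12, 13, 14, 15, 18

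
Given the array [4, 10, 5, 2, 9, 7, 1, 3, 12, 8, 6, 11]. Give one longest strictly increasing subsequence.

4, 5, 7, 8, 11

Patience tails give the LIS length; then backtrack through the dp parents:
4 → extends → [4]
10 → extends → [4, 10]
5 → replaces 10 → [4, 5]
2 → replaces 4 → [2, 5]
9 → extends → [2, 5, 9]
7 → replaces 9 → [2, 5, 7]
1 → replaces 2 → [1, 5, 7]
3 → replaces 5 → [1, 3, 7]
12 → extends → [1, 3, 7, 12]
8 → replaces 12 → [1, 3, 7, 8]
6 → replaces 7 → [1, 3, 6, 8]
11 → extends → [1, 3, 6, 8, 11]
Length 5; one witness is 4, 5, 7, 8, 11.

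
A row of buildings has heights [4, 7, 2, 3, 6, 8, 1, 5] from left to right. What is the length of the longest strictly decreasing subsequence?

3

Negate each value so 'decreasing' becomes 'increasing', then run patience tails on the negated sequence:
-4 → extends → [-4]
-7 → replaces -4 → [-7]
-2 → extends → [-7, -2]
-3 → replaces -2 → [-7, -3]
-6 → replaces -3 → [-7, -6]
-8 → replaces -7 → [-8, -6]
-1 → extends → [-8, -6, -1]
-5 → replaces -1 → [-8, -6, -5]
Three tails, so the longest strictly decreasing subsequence of the original has length 3.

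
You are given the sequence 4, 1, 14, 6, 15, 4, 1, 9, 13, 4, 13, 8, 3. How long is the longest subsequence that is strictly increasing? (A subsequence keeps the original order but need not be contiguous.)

4

Let dp[i] be the length of the longest such subsequence ending at index i:
i:      1  2  3  4  5  6  7  8  9 10 11 12 13
a[i]:   4  1 14  6 15  4  1  9 13  4 13  8  3
dp:     1  1  2  2  3  2  1  3  4  2  4  3  2
Maximum dp value is 4.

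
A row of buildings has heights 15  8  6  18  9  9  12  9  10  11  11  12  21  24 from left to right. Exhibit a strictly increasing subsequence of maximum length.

8, 9, 10, 11, 12, 21, 24

Patience tails give the LIS length; then backtrack through the dp parents:
15 → extends → [15]
8 → replaces 15 → [8]
6 → replaces 8 → [6]
18 → extends → [6, 18]
9 → replaces 18 → [6, 9]
9 → already a tail → [6, 9]
12 → extends → [6, 9, 12]
9 → already a tail → [6, 9, 12]
10 → replaces 12 → [6, 9, 10]
11 → extends → [6, 9, 10, 11]
11 → already a tail → [6, 9, 10, 11]
12 → extends → [6, 9, 10, 11, 12]
21 → extends → [6, 9, 10, 11, 12, 21]
24 → extends → [6, 9, 10, 11, 12, 21, 24]
Length 7; one witness is 8, 9, 10, 11, 12, 21, 24.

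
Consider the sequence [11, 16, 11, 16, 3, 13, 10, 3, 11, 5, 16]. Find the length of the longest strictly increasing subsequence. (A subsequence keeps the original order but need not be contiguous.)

4

Track the smallest tail for each achievable length (strict):
11 → extends → [11]
16 → extends → [11, 16]
11 → already a tail → [11, 16]
16 → already a tail → [11, 16]
3 → replaces 11 → [3, 16]
13 → replaces 16 → [3, 13]
10 → replaces 13 → [3, 10]
3 → already a tail → [3, 10]
11 → extends → [3, 10, 11]
5 → replaces 10 → [3, 5, 11]
16 → extends → [3, 5, 11, 16]
Four tails, so the longest strictly increasing subsequence has length 4 (e.g. 3, 10, 11, 16).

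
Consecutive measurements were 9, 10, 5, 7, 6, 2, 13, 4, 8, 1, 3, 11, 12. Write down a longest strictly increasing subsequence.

5, 7, 8, 11, 12

Patience tails give the LIS length; then backtrack through the dp parents:
9 → extends → [9]
10 → extends → [9, 10]
5 → replaces 9 → [5, 10]
7 → replaces 10 → [5, 7]
6 → replaces 7 → [5, 6]
2 → replaces 5 → [2, 6]
13 → extends → [2, 6, 13]
4 → replaces 6 → [2, 4, 13]
8 → replaces 13 → [2, 4, 8]
1 → replaces 2 → [1, 4, 8]
3 → replaces 4 → [1, 3, 8]
11 → extends → [1, 3, 8, 11]
12 → extends → [1, 3, 8, 11, 12]
Length 5; one witness is 5, 7, 8, 11, 12.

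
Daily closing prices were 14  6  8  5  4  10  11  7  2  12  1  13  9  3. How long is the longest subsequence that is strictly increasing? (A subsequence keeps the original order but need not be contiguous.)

Let dp[i] be the length of the longest such subsequence ending at index i:
i:      1  2  3  4  5  6  7  8  9 10 11 12 13 14
a[i]:  14  6  8  5  4 10 11  7  2 12  1 13  9  3
dp:     1  1  2  1  1  3  4  2  1  5  1  6  3  2
Maximum dp value is 6.

6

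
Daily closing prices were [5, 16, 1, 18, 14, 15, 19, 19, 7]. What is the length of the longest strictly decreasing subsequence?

3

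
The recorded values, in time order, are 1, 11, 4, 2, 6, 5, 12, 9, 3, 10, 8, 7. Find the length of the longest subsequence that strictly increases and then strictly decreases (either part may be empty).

inc[i] = longest strictly increasing subsequence ending at i; dec[i] = longest strictly decreasing subsequence starting at i:
i:      1  2  3  4  5  6  7  8  9 10 11 12
a[i]:   1 11  4  2  6  5 12  9  3 10  8  7
inc:    1  2  2  2  3  3  4  4  3  5  4  4
dec:    1  4  2  1  3  2  4  3  1  3  2  1
Best peak at i=7 (value 12): inc=4, dec=4, length 4+4−1 = 7.

7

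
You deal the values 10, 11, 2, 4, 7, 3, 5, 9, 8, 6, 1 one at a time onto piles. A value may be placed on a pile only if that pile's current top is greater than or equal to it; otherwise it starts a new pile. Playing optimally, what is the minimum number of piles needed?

4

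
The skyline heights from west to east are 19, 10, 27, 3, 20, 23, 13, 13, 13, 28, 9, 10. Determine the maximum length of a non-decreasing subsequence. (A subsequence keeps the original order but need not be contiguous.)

5

Let dp[i] be the length of the longest such subsequence ending at index i:
i:      1  2  3  4  5  6  7  8  9 10 11 12
a[i]:  19 10 27  3 20 23 13 13 13 28  9 10
dp:     1  1  2  1  2  3  2  3  4  5  2  3
Maximum dp value is 5.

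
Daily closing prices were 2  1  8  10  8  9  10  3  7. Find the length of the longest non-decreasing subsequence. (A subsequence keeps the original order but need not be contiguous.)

Let dp[i] be the length of the longest such subsequence ending at index i:
i:      1  2  3  4  5  6  7  8  9
a[i]:   2  1  8 10  8  9 10  3  7
dp:     1  1  2  3  3  4  5  2  3
Maximum dp value is 5.

5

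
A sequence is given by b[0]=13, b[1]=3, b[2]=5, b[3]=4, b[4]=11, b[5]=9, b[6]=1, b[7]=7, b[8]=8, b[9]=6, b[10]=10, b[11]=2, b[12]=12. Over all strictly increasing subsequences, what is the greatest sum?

45

Let S[i] be the best sum of a strictly increasing subsequence ending at i:
i:      0  1  2  3  4  5  6  7  8  9 10 11 12
b[i]:  13  3  5  4 11  9  1  7  8  6 10  2 12
S:     13  3  8  7 19 17  1 15 23 14 33  3 45
Maximum is 45 (e.g. 3 + 5 + 7 + 8 + 10 + 12).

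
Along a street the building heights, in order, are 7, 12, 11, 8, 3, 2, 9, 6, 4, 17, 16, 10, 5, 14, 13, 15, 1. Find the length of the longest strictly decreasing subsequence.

Let dp[i] be the longest strictly decreasing subsequence ending at i:
i:      1  2  3  4  5  6  7  8  9 10 11 12 13 14 15 16 17
a[i]:   7 12 11  8  3  2  9  6  4 17 16 10  5 14 13 15  1
dp:     1  1  2  3  4  5  3  4  5  1  2  3  5  3  4  3  6
Maximum is 6.

6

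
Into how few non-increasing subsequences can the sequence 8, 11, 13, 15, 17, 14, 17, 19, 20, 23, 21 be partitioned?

8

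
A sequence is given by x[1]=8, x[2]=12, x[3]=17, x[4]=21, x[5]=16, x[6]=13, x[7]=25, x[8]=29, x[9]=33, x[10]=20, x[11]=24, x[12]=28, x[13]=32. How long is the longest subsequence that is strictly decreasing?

3

Let dp[i] be the longest strictly decreasing subsequence ending at i:
i:      1  2  3  4  5  6  7  8  9 10 11 12 13
x[i]:   8 12 17 21 16 13 25 29 33 20 24 28 32
dp:     1  1  1  1  2  3  1  1  1  2  2  2  2
Maximum is 3.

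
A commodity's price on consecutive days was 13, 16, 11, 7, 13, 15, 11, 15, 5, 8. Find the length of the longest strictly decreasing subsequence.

4

Let dp[i] be the longest strictly decreasing subsequence ending at i:
i:      1  2  3  4  5  6  7  8  9 10
a[i]:  13 16 11  7 13 15 11 15  5  8
dp:     1  1  2  3  2  2  3  2  4  4
Maximum is 4.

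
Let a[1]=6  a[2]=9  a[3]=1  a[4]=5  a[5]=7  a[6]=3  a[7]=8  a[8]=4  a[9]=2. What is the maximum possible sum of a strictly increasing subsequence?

21

Let S[i] be the best sum of a strictly increasing subsequence ending at i:
i:      1  2  3  4  5  6  7  8  9
a[i]:   6  9  1  5  7  3  8  4  2
S:      6 15  1  6 13  4 21  8  3
Maximum is 21 (e.g. 1 + 5 + 7 + 8).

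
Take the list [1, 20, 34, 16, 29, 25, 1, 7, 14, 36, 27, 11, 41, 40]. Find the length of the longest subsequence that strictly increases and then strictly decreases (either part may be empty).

inc[i] = longest strictly increasing subsequence ending at i; dec[i] = longest strictly decreasing subsequence starting at i:
i:      1  2  3  4  5  6  7  8  9 10 11 12 13 14
a[i]:   1 20 34 16 29 25  1  7 14 36 27 11 41 40
inc:    1  2  3  2  3  3  1  2  3  4  4  3  5  5
dec:    1  4  5  3  4  3  1  1  2  3  2  1  2  1
Best peak at i=3 (value 34): inc=3, dec=5, length 3+5−1 = 7.

7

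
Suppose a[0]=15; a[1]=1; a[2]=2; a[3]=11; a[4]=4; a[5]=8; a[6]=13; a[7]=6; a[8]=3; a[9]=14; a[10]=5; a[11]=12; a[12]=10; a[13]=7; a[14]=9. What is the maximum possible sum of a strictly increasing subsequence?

Let S[i] be the best sum of a strictly increasing subsequence ending at i:
i:      0  1  2  3  4  5  6  7  8  9 10 11 12 13 14
a[i]:  15  1  2 11  4  8 13  6  3 14  5 12 10  7  9
S:     15  1  3 14  7 15 28 13  6 42 12 27 25 20 29
Maximum is 42 (e.g. 1 + 2 + 4 + 8 + 13 + 14).

42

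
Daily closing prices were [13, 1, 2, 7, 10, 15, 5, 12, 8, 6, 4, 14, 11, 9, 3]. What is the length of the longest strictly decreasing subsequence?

6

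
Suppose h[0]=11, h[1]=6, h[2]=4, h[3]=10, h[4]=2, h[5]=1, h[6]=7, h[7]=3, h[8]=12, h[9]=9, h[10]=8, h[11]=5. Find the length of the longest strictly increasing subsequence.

3

Track the smallest tail for each achievable length (strict):
11 → extends → [11]
6 → replaces 11 → [6]
4 → replaces 6 → [4]
10 → extends → [4, 10]
2 → replaces 4 → [2, 10]
1 → replaces 2 → [1, 10]
7 → replaces 10 → [1, 7]
3 → replaces 7 → [1, 3]
12 → extends → [1, 3, 12]
9 → replaces 12 → [1, 3, 9]
8 → replaces 9 → [1, 3, 8]
5 → replaces 8 → [1, 3, 5]
Three tails, so the longest strictly increasing subsequence has length 3 (e.g. 6, 10, 12).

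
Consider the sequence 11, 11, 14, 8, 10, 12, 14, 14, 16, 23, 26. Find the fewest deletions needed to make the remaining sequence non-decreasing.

Fewest deletions = n − (longest non-decreasing subsequence).
Patience tails:
11 → extends → [11]
11 → extends → [11, 11]
14 → extends → [11, 11, 14]
8 → replaces 11 → [8, 11, 14]
10 → replaces 11 → [8, 10, 14]
12 → replaces 14 → [8, 10, 12]
14 → extends → [8, 10, 12, 14]
14 → extends → [8, 10, 12, 14, 14]
16 → extends → [8, 10, 12, 14, 14, 16]
23 → extends → [8, 10, 12, 14, 14, 16, 23]
26 → extends → [8, 10, 12, 14, 14, 16, 23, 26]
Longest non-decreasing subsequence has length 8, so deletions = 11 − 8 = 3.

3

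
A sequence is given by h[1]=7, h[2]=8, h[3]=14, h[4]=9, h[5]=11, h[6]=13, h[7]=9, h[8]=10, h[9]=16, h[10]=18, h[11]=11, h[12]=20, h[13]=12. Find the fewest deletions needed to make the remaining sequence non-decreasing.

Fewest deletions = n − (longest non-decreasing subsequence).
i:      1  2  3  4  5  6  7  8  9 10 11 12 13
h[i]:   7  8 14  9 11 13  9 10 16 18 11 20 12
dp:     1  2  3  3  4  5  4  5  6  7  6  8  7
max dp = 8, so deletions = 13 − 8 = 5.

5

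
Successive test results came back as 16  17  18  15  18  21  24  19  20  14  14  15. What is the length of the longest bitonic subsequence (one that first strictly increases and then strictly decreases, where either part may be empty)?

inc[i] = longest strictly increasing subsequence ending at i; dec[i] = longest strictly decreasing subsequence starting at i:
i:      1  2  3  4  5  6  7  8  9 10 11 12
a[i]:  16 17 18 15 18 21 24 19 20 14 14 15
inc:    1  2  3  1  3  4  5  4  5  1  1  2
dec:    3  3  3  2  2  3  3  2  2  1  1  1
Best peak at i=7 (value 24): inc=5, dec=3, length 5+3−1 = 7.

7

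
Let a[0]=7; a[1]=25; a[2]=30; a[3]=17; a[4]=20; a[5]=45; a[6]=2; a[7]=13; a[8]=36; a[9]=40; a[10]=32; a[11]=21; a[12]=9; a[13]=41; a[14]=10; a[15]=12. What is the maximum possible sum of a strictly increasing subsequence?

179

Let S[i] be the best sum of a strictly increasing subsequence ending at i:
i:       0   1   2   3   4   5   6   7   8   9  10  11  12  13  14  15
a[i]:    7  25  30  17  20  45   2  13  36  40  32  21   9  41  10  12
S:       7  32  62  24  44 107   2  20  98 138  94  65  16 179  26  38
Maximum is 179 (e.g. 7 + 25 + 30 + 36 + 40 + 41).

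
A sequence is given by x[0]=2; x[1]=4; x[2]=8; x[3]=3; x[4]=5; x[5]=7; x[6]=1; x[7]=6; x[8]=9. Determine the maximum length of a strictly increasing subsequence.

Let dp[i] be the length of the longest such subsequence ending at index i:
i:     0 1 2 3 4 5 6 7 8
x[i]:  2 4 8 3 5 7 1 6 9
dp:    1 2 3 2 3 4 1 4 5
Maximum dp value is 5.

5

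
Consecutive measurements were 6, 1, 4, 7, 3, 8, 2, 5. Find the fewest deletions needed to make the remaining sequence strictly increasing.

Fewest deletions = n − (longest strictly increasing subsequence).
Patience tails:
6 → extends → [6]
1 → replaces 6 → [1]
4 → extends → [1, 4]
7 → extends → [1, 4, 7]
3 → replaces 4 → [1, 3, 7]
8 → extends → [1, 3, 7, 8]
2 → replaces 3 → [1, 2, 7, 8]
5 → replaces 7 → [1, 2, 5, 8]
Longest strictly increasing subsequence has length 4, so deletions = 8 − 4 = 4.

4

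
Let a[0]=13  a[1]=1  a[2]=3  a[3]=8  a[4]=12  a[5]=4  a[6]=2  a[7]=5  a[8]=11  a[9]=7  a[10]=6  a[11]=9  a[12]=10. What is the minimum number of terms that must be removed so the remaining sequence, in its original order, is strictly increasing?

6

Fewest deletions = n − (longest strictly increasing subsequence).
Patience tails:
13 → extends → [13]
1 → replaces 13 → [1]
3 → extends → [1, 3]
8 → extends → [1, 3, 8]
12 → extends → [1, 3, 8, 12]
4 → replaces 8 → [1, 3, 4, 12]
2 → replaces 3 → [1, 2, 4, 12]
5 → replaces 12 → [1, 2, 4, 5]
11 → extends → [1, 2, 4, 5, 11]
7 → replaces 11 → [1, 2, 4, 5, 7]
6 → replaces 7 → [1, 2, 4, 5, 6]
9 → extends → [1, 2, 4, 5, 6, 9]
10 → extends → [1, 2, 4, 5, 6, 9, 10]
Longest strictly increasing subsequence has length 7, so deletions = 13 − 7 = 6.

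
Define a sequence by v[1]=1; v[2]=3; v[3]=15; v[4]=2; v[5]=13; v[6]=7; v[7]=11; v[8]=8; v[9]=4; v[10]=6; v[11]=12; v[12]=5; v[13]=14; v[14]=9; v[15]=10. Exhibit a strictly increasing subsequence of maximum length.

1, 3, 7, 11, 12, 14

Patience tails give the LIS length; then backtrack through the dp parents:
1 → extends → [1]
3 → extends → [1, 3]
15 → extends → [1, 3, 15]
2 → replaces 3 → [1, 2, 15]
13 → replaces 15 → [1, 2, 13]
7 → replaces 13 → [1, 2, 7]
11 → extends → [1, 2, 7, 11]
8 → replaces 11 → [1, 2, 7, 8]
4 → replaces 7 → [1, 2, 4, 8]
6 → replaces 8 → [1, 2, 4, 6]
12 → extends → [1, 2, 4, 6, 12]
5 → replaces 6 → [1, 2, 4, 5, 12]
14 → extends → [1, 2, 4, 5, 12, 14]
9 → replaces 12 → [1, 2, 4, 5, 9, 14]
10 → replaces 14 → [1, 2, 4, 5, 9, 10]
Length 6; one witness is 1, 3, 7, 11, 12, 14.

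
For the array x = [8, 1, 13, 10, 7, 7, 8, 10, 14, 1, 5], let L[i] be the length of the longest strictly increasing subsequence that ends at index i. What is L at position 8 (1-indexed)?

dp[i] = 1 + max{dp[j] : j<i, x[j]<x[i]} (or 1 if no such j):
i:      1  2  3  4  5  6  7  8  9 10 11
x[i]:   8  1 13 10  7  7  8 10 14  1  5
dp:     1  1  2  2  2  2  3  4  5  1  2
At index 8 the value is 4.

4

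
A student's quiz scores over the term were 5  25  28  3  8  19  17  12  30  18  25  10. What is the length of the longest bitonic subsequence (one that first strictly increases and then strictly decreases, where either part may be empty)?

7

inc[i] = longest strictly increasing subsequence ending at i; dec[i] = longest strictly decreasing subsequence starting at i:
i:      1  2  3  4  5  6  7  8  9 10 11 12
a[i]:   5 25 28  3  8 19 17 12 30 18 25 10
inc:    1  2  3  1  2  3  3  3  4  4  5  3
dec:    2  5  5  1  1  4  3  2  3  2  2  1
Best peak at i=3 (value 28): inc=3, dec=5, length 3+5−1 = 7.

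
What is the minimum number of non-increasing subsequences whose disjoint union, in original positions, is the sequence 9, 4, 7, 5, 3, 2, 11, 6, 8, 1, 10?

5

Place each on the leftmost legal pile:
9 → new pile 1 (tops now [9])
4 → pile 1 (tops now [4])
7 → new pile 2 (tops now [4, 7])
5 → pile 2 (tops now [4, 5])
3 → pile 1 (tops now [3, 5])
2 → pile 1 (tops now [2, 5])
11 → new pile 3 (tops now [2, 5, 11])
6 → pile 3 (tops now [2, 5, 6])
8 → new pile 4 (tops now [2, 5, 6, 8])
1 → pile 1 (tops now [1, 5, 6, 8])
10 → new pile 5 (tops now [1, 5, 6, 8, 10])
Five piles.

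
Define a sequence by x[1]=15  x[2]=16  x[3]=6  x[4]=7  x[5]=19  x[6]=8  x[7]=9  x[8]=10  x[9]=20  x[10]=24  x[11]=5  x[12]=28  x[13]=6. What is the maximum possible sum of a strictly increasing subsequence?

122

Let S[i] be the best sum of a strictly increasing subsequence ending at i:
i:       1   2   3   4   5   6   7   8   9  10  11  12  13
x[i]:   15  16   6   7  19   8   9  10  20  24   5  28   6
S:      15  31   6  13  50  21  30  40  70  94   5 122  11
Maximum is 122 (e.g. 15 + 16 + 19 + 20 + 24 + 28).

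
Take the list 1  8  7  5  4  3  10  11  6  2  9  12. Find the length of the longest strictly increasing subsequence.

Track the smallest tail for each achievable length (strict):
1 → extends → [1]
8 → extends → [1, 8]
7 → replaces 8 → [1, 7]
5 → replaces 7 → [1, 5]
4 → replaces 5 → [1, 4]
3 → replaces 4 → [1, 3]
10 → extends → [1, 3, 10]
11 → extends → [1, 3, 10, 11]
6 → replaces 10 → [1, 3, 6, 11]
2 → replaces 3 → [1, 2, 6, 11]
9 → replaces 11 → [1, 2, 6, 9]
12 → extends → [1, 2, 6, 9, 12]
Five tails, so the longest strictly increasing subsequence has length 5 (e.g. 1, 8, 10, 11, 12).

5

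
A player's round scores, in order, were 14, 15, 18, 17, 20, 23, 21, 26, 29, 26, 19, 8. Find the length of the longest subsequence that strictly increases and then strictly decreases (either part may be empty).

inc[i] = longest strictly increasing subsequence ending at i; dec[i] = longest strictly decreasing subsequence starting at i:
i:      1  2  3  4  5  6  7  8  9 10 11 12
a[i]:  14 15 18 17 20 23 21 26 29 26 19  8
inc:    1  2  3  3  4  5  5  6  7  6  4  1
dec:    2  2  3  2  3  4  3  3  4  3  2  1
Best peak at i=9 (value 29): inc=7, dec=4, length 7+4−1 = 10.

10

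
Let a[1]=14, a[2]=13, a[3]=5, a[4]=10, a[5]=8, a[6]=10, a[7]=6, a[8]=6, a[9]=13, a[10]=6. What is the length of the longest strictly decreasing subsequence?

Negate each value so 'decreasing' becomes 'increasing', then run patience tails on the negated sequence:
-14 → extends → [-14]
-13 → extends → [-14, -13]
-5 → extends → [-14, -13, -5]
-10 → replaces -5 → [-14, -13, -10]
-8 → extends → [-14, -13, -10, -8]
-10 → already a tail → [-14, -13, -10, -8]
-6 → extends → [-14, -13, -10, -8, -6]
-6 → already a tail → [-14, -13, -10, -8, -6]
-13 → already a tail → [-14, -13, -10, -8, -6]
-6 → already a tail → [-14, -13, -10, -8, -6]
Five tails, so the longest strictly decreasing subsequence of the original has length 5.

5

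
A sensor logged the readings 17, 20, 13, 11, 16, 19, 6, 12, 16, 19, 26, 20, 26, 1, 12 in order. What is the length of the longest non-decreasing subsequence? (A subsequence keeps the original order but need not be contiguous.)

6

Track the smallest tail for each achievable length (allowing ties):
17 → extends → [17]
20 → extends → [17, 20]
13 → replaces 17 → [13, 20]
11 → replaces 13 → [11, 20]
16 → replaces 20 → [11, 16]
19 → extends → [11, 16, 19]
6 → replaces 11 → [6, 16, 19]
12 → replaces 16 → [6, 12, 19]
16 → replaces 19 → [6, 12, 16]
19 → extends → [6, 12, 16, 19]
26 → extends → [6, 12, 16, 19, 26]
20 → replaces 26 → [6, 12, 16, 19, 20]
26 → extends → [6, 12, 16, 19, 20, 26]
1 → replaces 6 → [1, 12, 16, 19, 20, 26]
12 → replaces 16 → [1, 12, 12, 19, 20, 26]
Six tails, so the longest non-decreasing subsequence has length 6 (e.g. 13, 16, 19, 19, 26, 26).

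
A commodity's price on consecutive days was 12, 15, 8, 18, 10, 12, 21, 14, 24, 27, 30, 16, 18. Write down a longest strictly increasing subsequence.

12, 15, 18, 21, 24, 27, 30

Patience tails give the LIS length; then backtrack through the dp parents:
12 → extends → [12]
15 → extends → [12, 15]
8 → replaces 12 → [8, 15]
18 → extends → [8, 15, 18]
10 → replaces 15 → [8, 10, 18]
12 → replaces 18 → [8, 10, 12]
21 → extends → [8, 10, 12, 21]
14 → replaces 21 → [8, 10, 12, 14]
24 → extends → [8, 10, 12, 14, 24]
27 → extends → [8, 10, 12, 14, 24, 27]
30 → extends → [8, 10, 12, 14, 24, 27, 30]
16 → replaces 24 → [8, 10, 12, 14, 16, 27, 30]
18 → replaces 27 → [8, 10, 12, 14, 16, 18, 30]
Length 7; one witness is 12, 15, 18, 21, 24, 27, 30.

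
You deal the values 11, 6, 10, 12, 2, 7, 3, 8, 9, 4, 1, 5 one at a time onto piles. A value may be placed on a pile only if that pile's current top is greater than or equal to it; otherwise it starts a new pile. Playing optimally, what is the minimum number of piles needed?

4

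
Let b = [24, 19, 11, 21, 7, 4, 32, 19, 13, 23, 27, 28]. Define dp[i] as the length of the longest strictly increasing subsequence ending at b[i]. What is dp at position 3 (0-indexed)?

dp[i] = 1 + max{dp[j] : j<i, b[j]<b[i]} (or 1 if no such j):
i:      0  1  2  3  4  5  6  7  8  9 10 11
b[i]:  24 19 11 21  7  4 32 19 13 23 27 28
dp:     1  1  1  2  1  1  3  2  2  3  4  5
At index 3 the value is 2.

2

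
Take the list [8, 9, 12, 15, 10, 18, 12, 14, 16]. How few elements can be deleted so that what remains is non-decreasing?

Fewest deletions = n − (longest non-decreasing subsequence).
Patience tails:
8 → extends → [8]
9 → extends → [8, 9]
12 → extends → [8, 9, 12]
15 → extends → [8, 9, 12, 15]
10 → replaces 12 → [8, 9, 10, 15]
18 → extends → [8, 9, 10, 15, 18]
12 → replaces 15 → [8, 9, 10, 12, 18]
14 → replaces 18 → [8, 9, 10, 12, 14]
16 → extends → [8, 9, 10, 12, 14, 16]
Longest non-decreasing subsequence has length 6, so deletions = 9 − 6 = 3.

3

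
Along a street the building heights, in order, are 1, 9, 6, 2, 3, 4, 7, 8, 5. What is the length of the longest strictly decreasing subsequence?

3

Negate each value so 'decreasing' becomes 'increasing', then run patience tails on the negated sequence:
-1 → extends → [-1]
-9 → replaces -1 → [-9]
-6 → extends → [-9, -6]
-2 → extends → [-9, -6, -2]
-3 → replaces -2 → [-9, -6, -3]
-4 → replaces -3 → [-9, -6, -4]
-7 → replaces -6 → [-9, -7, -4]
-8 → replaces -7 → [-9, -8, -4]
-5 → replaces -4 → [-9, -8, -5]
Three tails, so the longest strictly decreasing subsequence of the original has length 3.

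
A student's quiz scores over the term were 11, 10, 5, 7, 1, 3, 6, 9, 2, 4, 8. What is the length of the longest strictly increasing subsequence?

4

Track the smallest tail for each achievable length (strict):
11 → extends → [11]
10 → replaces 11 → [10]
5 → replaces 10 → [5]
7 → extends → [5, 7]
1 → replaces 5 → [1, 7]
3 → replaces 7 → [1, 3]
6 → extends → [1, 3, 6]
9 → extends → [1, 3, 6, 9]
2 → replaces 3 → [1, 2, 6, 9]
4 → replaces 6 → [1, 2, 4, 9]
8 → replaces 9 → [1, 2, 4, 8]
Four tails, so the longest strictly increasing subsequence has length 4 (e.g. 1, 3, 6, 9).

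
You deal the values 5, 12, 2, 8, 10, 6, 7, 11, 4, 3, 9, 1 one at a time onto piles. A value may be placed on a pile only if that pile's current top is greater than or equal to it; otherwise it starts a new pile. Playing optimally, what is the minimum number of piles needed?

4

Place each on the leftmost legal pile:
5 → new pile 1 (tops now [5])
12 → new pile 2 (tops now [5, 12])
2 → pile 1 (tops now [2, 12])
8 → pile 2 (tops now [2, 8])
10 → new pile 3 (tops now [2, 8, 10])
6 → pile 2 (tops now [2, 6, 10])
7 → pile 3 (tops now [2, 6, 7])
11 → new pile 4 (tops now [2, 6, 7, 11])
4 → pile 2 (tops now [2, 4, 7, 11])
3 → pile 2 (tops now [2, 3, 7, 11])
9 → pile 4 (tops now [2, 3, 7, 9])
1 → pile 1 (tops now [1, 3, 7, 9])
Four piles.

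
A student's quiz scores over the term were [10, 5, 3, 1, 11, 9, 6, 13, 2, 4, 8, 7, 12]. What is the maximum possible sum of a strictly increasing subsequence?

Let S[i] be the best sum of a strictly increasing subsequence ending at i:
i:      1  2  3  4  5  6  7  8  9 10 11 12 13
a[i]:  10  5  3  1 11  9  6 13  2  4  8  7 12
S:     10  5  3  1 21 14 11 34  3  7 19 18 33
Maximum is 34 (e.g. 10 + 11 + 13).

34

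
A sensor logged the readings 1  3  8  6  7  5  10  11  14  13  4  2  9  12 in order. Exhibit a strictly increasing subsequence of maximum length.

1, 3, 6, 7, 10, 11, 14

Patience tails give the LIS length; then backtrack through the dp parents:
1 → extends → [1]
3 → extends → [1, 3]
8 → extends → [1, 3, 8]
6 → replaces 8 → [1, 3, 6]
7 → extends → [1, 3, 6, 7]
5 → replaces 6 → [1, 3, 5, 7]
10 → extends → [1, 3, 5, 7, 10]
11 → extends → [1, 3, 5, 7, 10, 11]
14 → extends → [1, 3, 5, 7, 10, 11, 14]
13 → replaces 14 → [1, 3, 5, 7, 10, 11, 13]
4 → replaces 5 → [1, 3, 4, 7, 10, 11, 13]
2 → replaces 3 → [1, 2, 4, 7, 10, 11, 13]
9 → replaces 10 → [1, 2, 4, 7, 9, 11, 13]
12 → replaces 13 → [1, 2, 4, 7, 9, 11, 12]
Length 7; one witness is 1, 3, 6, 7, 10, 11, 14.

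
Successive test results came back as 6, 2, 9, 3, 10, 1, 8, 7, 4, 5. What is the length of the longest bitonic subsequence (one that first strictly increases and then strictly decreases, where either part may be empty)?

6

inc[i] = longest strictly increasing subsequence ending at i; dec[i] = longest strictly decreasing subsequence starting at i:
i:      1  2  3  4  5  6  7  8  9 10
a[i]:   6  2  9  3 10  1  8  7  4  5
inc:    1  1  2  2  3  1  3  3  3  4
dec:    3  2  4  2  4  1  3  2  1  1
Best peak at i=5 (value 10): inc=3, dec=4, length 3+4−1 = 6.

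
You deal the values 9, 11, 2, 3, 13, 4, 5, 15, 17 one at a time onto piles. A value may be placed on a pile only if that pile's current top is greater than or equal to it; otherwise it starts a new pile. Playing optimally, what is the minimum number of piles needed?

6

Place each on the leftmost legal pile:
9 → new pile 1 (tops now [9])
11 → new pile 2 (tops now [9, 11])
2 → pile 1 (tops now [2, 11])
3 → pile 2 (tops now [2, 3])
13 → new pile 3 (tops now [2, 3, 13])
4 → pile 3 (tops now [2, 3, 4])
5 → new pile 4 (tops now [2, 3, 4, 5])
15 → new pile 5 (tops now [2, 3, 4, 5, 15])
17 → new pile 6 (tops now [2, 3, 4, 5, 15, 17])
Six piles.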